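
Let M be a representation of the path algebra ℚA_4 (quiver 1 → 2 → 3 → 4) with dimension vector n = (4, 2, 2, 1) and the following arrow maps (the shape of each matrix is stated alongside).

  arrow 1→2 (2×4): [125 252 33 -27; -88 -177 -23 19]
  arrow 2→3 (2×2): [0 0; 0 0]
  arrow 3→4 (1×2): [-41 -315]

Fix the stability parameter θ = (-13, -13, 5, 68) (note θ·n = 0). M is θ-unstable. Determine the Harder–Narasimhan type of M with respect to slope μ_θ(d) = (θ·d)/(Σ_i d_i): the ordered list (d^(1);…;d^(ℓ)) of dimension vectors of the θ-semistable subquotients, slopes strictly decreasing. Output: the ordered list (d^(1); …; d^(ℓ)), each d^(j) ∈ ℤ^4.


Barcode: M ≅ I[1,1]^2, I[1,2]^2, I[3,3], I[3,4]. HN layers by μ_θ (3 steps, strictly decreasing):
  μ^(1)=68; μ^(2)=5; μ^(3)=-13

((0, 0, 0, 1); (0, 0, 2, 0); (4, 2, 0, 0))


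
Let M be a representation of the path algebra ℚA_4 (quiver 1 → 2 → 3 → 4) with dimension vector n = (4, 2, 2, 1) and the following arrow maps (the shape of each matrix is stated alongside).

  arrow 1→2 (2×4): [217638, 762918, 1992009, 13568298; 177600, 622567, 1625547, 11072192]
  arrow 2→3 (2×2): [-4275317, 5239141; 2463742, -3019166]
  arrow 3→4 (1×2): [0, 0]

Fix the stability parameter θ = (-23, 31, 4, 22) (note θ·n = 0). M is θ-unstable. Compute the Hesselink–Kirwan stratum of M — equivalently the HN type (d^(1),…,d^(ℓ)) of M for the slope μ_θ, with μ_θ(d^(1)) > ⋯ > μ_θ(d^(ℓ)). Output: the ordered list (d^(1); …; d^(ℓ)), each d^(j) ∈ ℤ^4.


Interval decomposition of M: I[1,1]^2, I[1,2], I[1,3], I[3,3], I[4,4].
HN type (ℓ=5): μ^(1)=31; μ^(2)=22; μ^(3)=35/2; μ^(4)=4; μ^(5)=-23

((0, 1, 0, 0); (0, 0, 0, 1); (0, 1, 1, 0); (0, 0, 1, 0); (4, 0, 0, 0))


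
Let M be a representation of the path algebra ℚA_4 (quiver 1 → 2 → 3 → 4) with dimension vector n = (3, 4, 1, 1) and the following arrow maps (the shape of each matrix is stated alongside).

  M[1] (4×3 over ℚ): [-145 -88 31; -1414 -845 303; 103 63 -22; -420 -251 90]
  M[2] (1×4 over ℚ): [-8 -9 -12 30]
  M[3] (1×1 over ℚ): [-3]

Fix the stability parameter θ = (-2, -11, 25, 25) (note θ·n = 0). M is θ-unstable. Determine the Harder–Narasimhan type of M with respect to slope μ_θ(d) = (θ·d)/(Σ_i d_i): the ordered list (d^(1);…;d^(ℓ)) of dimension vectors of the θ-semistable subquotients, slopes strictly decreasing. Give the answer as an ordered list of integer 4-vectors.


Interval decomposition of M: I[1,2]^2, I[1,4], I[2,2].
HN type (ℓ=3): μ^(1)=25; μ^(2)=-13/2; μ^(3)=-11

((0, 0, 1, 1); (3, 3, 0, 0); (0, 1, 0, 0))


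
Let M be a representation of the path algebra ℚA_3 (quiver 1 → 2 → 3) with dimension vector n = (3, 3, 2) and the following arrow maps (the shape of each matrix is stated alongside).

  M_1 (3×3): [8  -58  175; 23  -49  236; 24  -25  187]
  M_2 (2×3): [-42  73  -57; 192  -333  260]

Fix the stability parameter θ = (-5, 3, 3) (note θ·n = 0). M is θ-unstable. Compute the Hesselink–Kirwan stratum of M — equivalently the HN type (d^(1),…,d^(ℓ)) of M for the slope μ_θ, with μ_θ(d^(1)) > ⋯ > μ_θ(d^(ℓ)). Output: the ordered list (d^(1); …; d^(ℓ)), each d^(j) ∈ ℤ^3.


Via rank(M_{q-1}∘⋯∘M_p): M ≅ I[1,2], I[1,3]^2.
μ_θ-semistable layers: μ^(1)=3; μ^(2)=-5

((0, 3, 2); (3, 0, 0))


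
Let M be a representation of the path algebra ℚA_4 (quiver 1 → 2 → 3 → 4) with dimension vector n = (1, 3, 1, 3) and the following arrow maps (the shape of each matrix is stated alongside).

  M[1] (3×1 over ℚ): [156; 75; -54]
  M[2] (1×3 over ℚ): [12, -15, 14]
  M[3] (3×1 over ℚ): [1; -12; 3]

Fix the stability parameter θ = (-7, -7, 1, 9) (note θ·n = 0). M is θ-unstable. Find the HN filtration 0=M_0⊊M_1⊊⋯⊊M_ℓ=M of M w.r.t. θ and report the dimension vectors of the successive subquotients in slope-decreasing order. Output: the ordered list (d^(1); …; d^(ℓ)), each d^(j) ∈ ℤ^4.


Barcode: M ≅ I[1,4], I[2,2]^2, I[4,4]^2. HN layers by μ_θ (3 steps, strictly decreasing):
  μ^(1)=9; μ^(2)=1; μ^(3)=-7

((0, 0, 0, 3); (0, 0, 1, 0); (1, 3, 0, 0))


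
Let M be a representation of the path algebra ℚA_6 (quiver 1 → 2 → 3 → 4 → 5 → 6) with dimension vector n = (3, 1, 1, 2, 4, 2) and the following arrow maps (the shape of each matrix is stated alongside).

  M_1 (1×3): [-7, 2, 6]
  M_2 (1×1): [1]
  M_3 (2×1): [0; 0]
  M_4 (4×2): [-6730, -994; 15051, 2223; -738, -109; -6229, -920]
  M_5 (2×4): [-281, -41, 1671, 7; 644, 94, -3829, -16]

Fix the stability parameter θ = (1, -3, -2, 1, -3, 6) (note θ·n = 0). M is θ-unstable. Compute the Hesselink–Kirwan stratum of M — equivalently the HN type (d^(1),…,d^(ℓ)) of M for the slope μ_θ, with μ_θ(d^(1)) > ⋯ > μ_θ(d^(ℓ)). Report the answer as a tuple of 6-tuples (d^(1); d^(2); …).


Via rank(M_{q-1}∘⋯∘M_p): M ≅ I[1,1]^2, I[1,3], I[4,6]^2, I[5,5]^2.
μ_θ-semistable layers: μ^(1)=6; μ^(2)=1; μ^(3)=-1; μ^(4)=-4/3; μ^(5)=-3

((0, 0, 0, 0, 0, 2); (2, 0, 0, 0, 0, 0); (0, 0, 0, 2, 2, 0); (1, 1, 1, 0, 0, 0); (0, 0, 0, 0, 2, 0))


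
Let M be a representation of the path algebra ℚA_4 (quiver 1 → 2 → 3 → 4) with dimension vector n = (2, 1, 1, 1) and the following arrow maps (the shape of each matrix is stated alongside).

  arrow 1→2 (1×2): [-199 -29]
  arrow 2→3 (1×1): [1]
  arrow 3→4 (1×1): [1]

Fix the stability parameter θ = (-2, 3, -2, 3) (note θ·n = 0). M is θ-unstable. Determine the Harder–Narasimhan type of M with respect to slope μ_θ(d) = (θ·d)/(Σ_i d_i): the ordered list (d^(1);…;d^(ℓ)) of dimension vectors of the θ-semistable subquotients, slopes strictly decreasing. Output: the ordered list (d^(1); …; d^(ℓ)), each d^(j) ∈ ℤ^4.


Via rank(M_{q-1}∘⋯∘M_p): M ≅ I[1,1], I[1,4].
μ_θ-semistable layers: μ^(1)=3; μ^(2)=1/2; μ^(3)=-2

((0, 0, 0, 1); (0, 1, 1, 0); (2, 0, 0, 0))


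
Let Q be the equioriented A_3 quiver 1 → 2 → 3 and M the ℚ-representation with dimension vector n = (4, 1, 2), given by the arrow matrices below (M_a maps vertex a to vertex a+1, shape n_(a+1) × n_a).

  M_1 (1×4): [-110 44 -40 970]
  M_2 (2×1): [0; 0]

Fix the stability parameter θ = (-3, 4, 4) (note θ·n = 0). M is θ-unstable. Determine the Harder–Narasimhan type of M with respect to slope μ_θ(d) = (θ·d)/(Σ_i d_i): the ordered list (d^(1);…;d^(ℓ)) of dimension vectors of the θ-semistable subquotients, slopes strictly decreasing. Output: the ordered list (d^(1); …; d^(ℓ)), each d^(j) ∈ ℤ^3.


Via rank(M_{q-1}∘⋯∘M_p): M ≅ I[1,1]^3, I[1,2], I[3,3]^2.
μ_θ-semistable layers: μ^(1)=4; μ^(2)=-3

((0, 1, 2); (4, 0, 0))


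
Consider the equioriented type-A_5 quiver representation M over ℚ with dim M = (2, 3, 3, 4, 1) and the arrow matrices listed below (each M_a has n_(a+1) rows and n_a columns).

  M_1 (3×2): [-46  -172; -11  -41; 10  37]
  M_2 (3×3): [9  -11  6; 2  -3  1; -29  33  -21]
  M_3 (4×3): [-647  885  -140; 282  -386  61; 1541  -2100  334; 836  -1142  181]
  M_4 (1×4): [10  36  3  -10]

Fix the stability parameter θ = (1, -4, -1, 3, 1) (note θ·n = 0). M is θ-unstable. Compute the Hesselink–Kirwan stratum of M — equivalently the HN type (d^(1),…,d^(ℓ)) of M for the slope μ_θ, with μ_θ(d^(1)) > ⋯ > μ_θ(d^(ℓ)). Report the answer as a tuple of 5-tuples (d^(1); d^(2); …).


Interval decomposition of M: I[1,4], I[1,5], I[2,4], I[4,4].
HN type (ℓ=5): μ^(1)=3; μ^(2)=2; μ^(3)=-1; μ^(4)=-3/2; μ^(5)=-4

((0, 0, 0, 3, 0); (0, 0, 0, 1, 1); (0, 0, 3, 0, 0); (2, 2, 0, 0, 0); (0, 1, 0, 0, 0))


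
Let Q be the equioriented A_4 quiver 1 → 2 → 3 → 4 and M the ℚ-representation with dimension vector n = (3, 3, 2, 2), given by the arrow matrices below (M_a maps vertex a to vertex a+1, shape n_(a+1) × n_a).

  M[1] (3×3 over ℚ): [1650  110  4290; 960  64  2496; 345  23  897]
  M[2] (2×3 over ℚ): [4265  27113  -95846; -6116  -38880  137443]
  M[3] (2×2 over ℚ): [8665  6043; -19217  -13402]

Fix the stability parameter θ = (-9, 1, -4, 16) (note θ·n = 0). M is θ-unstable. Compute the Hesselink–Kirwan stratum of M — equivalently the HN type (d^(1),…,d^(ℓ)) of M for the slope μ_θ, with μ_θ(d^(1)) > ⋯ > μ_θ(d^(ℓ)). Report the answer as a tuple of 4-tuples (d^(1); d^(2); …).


Interval decomposition of M: I[1,1]^2, I[1,4], I[2,2], I[2,4].
HN type (ℓ=4): μ^(1)=16; μ^(2)=1; μ^(3)=-3/2; μ^(4)=-9

((0, 0, 0, 2); (0, 1, 0, 0); (0, 2, 2, 0); (3, 0, 0, 0))


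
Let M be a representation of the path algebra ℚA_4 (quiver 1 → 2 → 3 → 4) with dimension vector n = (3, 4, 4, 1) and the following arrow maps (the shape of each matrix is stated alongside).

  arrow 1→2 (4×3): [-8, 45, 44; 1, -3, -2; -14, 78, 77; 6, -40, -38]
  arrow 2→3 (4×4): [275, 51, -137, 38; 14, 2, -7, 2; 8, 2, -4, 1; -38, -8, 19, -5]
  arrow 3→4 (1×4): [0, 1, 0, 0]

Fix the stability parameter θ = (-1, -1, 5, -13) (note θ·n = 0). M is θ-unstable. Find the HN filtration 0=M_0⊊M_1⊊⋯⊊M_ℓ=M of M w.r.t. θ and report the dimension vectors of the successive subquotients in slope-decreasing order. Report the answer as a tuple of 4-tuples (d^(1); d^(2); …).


Barcode: M ≅ I[1,3]^2, I[1,4], I[2,2], I[3,3]. HN layers by μ_θ (3 steps, strictly decreasing):
  μ^(1)=5; μ^(2)=-1; μ^(3)=-5/2

((0, 0, 3, 0); (2, 3, 0, 0); (1, 1, 1, 1))


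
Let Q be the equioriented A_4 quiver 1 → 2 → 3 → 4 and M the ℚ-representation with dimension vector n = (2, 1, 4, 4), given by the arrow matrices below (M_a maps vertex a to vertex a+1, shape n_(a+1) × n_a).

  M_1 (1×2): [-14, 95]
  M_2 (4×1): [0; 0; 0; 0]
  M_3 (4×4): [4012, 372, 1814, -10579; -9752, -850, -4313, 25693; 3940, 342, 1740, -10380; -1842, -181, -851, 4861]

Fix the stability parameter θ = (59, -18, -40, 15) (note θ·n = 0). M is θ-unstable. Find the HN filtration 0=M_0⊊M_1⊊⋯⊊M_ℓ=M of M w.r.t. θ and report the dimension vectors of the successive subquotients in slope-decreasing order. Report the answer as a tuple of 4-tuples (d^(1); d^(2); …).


Interval decomposition of M: I[1,1], I[1,2], I[3,3], I[3,4]^3, I[4,4].
HN type (ℓ=4): μ^(1)=59; μ^(2)=41/2; μ^(3)=15; μ^(4)=-40

((1, 0, 0, 0); (1, 1, 0, 0); (0, 0, 0, 4); (0, 0, 4, 0))


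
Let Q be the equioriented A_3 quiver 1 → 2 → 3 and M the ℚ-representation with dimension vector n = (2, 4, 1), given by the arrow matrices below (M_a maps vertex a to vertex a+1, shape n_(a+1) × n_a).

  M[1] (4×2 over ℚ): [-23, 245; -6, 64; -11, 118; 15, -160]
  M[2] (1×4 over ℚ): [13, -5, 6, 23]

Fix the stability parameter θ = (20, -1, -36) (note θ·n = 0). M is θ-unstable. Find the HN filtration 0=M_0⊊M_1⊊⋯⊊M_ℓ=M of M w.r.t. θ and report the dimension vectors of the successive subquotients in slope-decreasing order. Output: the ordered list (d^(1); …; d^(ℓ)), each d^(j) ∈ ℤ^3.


Via rank(M_{q-1}∘⋯∘M_p): M ≅ I[1,2], I[1,3], I[2,2]^2.
μ_θ-semistable layers: μ^(1)=19/2; μ^(2)=-1; μ^(3)=-17/3

((1, 1, 0); (0, 2, 0); (1, 1, 1))


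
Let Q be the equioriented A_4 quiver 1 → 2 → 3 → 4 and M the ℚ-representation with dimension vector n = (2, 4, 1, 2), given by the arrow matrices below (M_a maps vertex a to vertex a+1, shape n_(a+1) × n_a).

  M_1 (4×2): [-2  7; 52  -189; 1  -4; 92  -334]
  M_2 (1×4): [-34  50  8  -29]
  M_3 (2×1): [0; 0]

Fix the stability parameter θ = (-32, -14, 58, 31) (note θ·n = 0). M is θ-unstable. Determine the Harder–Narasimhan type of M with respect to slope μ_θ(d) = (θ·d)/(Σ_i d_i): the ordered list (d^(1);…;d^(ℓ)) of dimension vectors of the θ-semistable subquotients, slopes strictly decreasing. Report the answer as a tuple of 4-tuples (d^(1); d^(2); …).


Barcode: M ≅ I[1,2], I[1,3], I[2,2]^2, I[4,4]^2. HN layers by μ_θ (4 steps, strictly decreasing):
  μ^(1)=58; μ^(2)=31; μ^(3)=-14; μ^(4)=-32

((0, 0, 1, 0); (0, 0, 0, 2); (0, 4, 0, 0); (2, 0, 0, 0))


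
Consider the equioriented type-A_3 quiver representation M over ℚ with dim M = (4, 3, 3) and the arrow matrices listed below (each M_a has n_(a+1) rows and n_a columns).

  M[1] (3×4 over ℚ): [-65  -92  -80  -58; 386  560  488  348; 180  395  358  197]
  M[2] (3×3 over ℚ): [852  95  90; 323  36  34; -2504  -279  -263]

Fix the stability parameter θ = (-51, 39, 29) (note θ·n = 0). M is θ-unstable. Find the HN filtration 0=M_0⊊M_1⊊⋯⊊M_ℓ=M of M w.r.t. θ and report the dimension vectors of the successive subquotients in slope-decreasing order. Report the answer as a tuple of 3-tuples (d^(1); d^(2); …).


Barcode: M ≅ I[1,1], I[1,3]^3. HN layers by μ_θ (2 steps, strictly decreasing):
  μ^(1)=34; μ^(2)=-51

((0, 3, 3); (4, 0, 0))


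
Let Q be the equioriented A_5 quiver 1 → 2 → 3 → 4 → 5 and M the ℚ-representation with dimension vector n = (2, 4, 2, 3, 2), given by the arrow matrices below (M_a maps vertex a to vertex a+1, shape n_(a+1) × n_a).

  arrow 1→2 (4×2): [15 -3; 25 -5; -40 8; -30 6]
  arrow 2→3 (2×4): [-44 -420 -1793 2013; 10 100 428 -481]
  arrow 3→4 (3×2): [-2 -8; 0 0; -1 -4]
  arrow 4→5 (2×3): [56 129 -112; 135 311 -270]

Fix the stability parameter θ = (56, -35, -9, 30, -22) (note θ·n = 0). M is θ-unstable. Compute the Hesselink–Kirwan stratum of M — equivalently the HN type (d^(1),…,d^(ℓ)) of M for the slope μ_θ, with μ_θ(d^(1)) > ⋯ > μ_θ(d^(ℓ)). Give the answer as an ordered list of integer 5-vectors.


Barcode: M ≅ I[1,1], I[1,4], I[2,2]^2, I[2,3], I[4,5]^2. HN layers by μ_θ (5 steps, strictly decreasing):
  μ^(1)=56; μ^(2)=30; μ^(3)=4; μ^(4)=-9; μ^(5)=-35

((1, 0, 0, 0, 0); (0, 0, 0, 1, 0); (1, 1, 1, 2, 2); (0, 0, 1, 0, 0); (0, 3, 0, 0, 0))


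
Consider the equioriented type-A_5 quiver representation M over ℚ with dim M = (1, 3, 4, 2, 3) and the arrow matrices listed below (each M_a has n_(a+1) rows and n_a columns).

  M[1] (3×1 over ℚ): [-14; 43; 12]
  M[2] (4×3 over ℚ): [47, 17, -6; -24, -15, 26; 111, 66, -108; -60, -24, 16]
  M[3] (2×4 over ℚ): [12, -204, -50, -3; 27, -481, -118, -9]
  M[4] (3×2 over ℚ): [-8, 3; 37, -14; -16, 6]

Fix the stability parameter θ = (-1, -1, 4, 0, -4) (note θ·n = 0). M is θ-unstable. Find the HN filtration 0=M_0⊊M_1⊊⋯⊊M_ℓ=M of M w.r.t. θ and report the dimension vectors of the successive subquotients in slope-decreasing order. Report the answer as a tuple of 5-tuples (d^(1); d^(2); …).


Barcode: M ≅ I[1,3], I[2,2], I[2,5], I[3,3], I[3,5], I[5,5]. HN layers by μ_θ (4 steps, strictly decreasing):
  μ^(1)=4; μ^(2)=0; μ^(3)=-1; μ^(4)=-4

((0, 0, 2, 0, 0); (0, 0, 2, 2, 2); (1, 3, 0, 0, 0); (0, 0, 0, 0, 1))


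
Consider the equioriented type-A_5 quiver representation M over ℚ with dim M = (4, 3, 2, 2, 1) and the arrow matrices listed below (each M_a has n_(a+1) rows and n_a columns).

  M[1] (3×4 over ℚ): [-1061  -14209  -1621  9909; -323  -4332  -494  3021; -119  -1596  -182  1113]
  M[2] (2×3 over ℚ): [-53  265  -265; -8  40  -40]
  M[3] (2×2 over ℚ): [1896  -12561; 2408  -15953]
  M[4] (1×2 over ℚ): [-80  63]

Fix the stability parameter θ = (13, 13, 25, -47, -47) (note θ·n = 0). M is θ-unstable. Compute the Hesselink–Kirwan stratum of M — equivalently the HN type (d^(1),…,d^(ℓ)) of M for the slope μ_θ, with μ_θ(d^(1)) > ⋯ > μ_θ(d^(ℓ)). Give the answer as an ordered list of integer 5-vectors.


Interval decomposition of M: I[1,1]^2, I[1,2], I[1,3], I[2,2], I[3,5], I[4,4].
HN type (ℓ=4): μ^(1)=25; μ^(2)=13; μ^(3)=-23; μ^(4)=-47

((0, 0, 1, 0, 0); (4, 3, 0, 0, 0); (0, 0, 1, 1, 1); (0, 0, 0, 1, 0))


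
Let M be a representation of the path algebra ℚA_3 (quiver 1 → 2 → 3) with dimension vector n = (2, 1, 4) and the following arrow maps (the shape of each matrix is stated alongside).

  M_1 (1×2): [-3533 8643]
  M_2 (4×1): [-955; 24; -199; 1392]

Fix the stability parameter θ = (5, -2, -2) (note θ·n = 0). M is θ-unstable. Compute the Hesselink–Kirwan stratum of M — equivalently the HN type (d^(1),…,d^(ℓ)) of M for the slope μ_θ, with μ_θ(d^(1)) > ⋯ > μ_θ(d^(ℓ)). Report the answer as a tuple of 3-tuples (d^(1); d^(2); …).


Via rank(M_{q-1}∘⋯∘M_p): M ≅ I[1,1], I[1,3], I[3,3]^3.
μ_θ-semistable layers: μ^(1)=5; μ^(2)=1/3; μ^(3)=-2

((1, 0, 0); (1, 1, 1); (0, 0, 3))


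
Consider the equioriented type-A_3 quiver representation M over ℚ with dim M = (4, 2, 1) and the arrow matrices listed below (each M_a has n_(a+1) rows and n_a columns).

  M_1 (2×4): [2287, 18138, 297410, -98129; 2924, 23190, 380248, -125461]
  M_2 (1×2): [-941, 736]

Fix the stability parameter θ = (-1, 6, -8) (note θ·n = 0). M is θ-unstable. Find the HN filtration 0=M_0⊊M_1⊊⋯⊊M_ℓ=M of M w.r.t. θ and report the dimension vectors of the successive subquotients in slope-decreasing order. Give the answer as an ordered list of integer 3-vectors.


Interval decomposition of M: I[1,1]^2, I[1,2], I[1,3].
HN type (ℓ=2): μ^(1)=6; μ^(2)=-1

((0, 1, 0); (4, 1, 1))


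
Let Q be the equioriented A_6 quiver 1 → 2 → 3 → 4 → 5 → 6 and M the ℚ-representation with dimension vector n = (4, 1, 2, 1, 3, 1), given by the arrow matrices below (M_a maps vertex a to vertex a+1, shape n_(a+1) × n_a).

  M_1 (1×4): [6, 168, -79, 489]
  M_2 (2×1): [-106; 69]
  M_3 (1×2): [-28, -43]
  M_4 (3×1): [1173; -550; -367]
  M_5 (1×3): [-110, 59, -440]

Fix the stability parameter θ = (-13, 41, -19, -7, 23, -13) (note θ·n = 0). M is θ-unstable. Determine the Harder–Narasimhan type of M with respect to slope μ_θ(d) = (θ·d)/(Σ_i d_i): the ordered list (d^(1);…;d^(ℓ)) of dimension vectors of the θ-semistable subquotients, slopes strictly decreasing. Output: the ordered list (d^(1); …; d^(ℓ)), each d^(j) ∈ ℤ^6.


Interval decomposition of M: I[1,1]^3, I[1,5], I[3,3], I[5,5], I[5,6].
HN type (ℓ=4): μ^(1)=23; μ^(2)=5; μ^(3)=-13; μ^(4)=-19

((0, 0, 0, 0, 2, 0); (0, 1, 1, 1, 1, 1); (4, 0, 0, 0, 0, 0); (0, 0, 1, 0, 0, 0))


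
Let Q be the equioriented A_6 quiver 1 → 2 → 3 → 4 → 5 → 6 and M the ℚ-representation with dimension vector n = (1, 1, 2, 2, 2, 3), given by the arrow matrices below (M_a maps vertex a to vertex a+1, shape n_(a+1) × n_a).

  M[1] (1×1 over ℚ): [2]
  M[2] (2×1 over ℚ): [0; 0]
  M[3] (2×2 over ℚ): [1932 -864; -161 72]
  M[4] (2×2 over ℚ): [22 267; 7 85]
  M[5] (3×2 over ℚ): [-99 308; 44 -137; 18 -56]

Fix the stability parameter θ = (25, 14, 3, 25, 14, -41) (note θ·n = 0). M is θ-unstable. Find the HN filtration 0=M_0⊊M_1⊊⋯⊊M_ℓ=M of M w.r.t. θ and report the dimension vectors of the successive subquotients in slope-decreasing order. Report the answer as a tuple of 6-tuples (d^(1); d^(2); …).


Barcode: M ≅ I[1,2], I[3,3], I[3,6], I[4,6], I[6,6]. HN layers by μ_θ (5 steps, strictly decreasing):
  μ^(1)=39/2; μ^(2)=3; μ^(3)=1/4; μ^(4)=-2/3; μ^(5)=-41

((1, 1, 0, 0, 0, 0); (0, 0, 1, 0, 0, 0); (0, 0, 1, 1, 1, 1); (0, 0, 0, 1, 1, 1); (0, 0, 0, 0, 0, 1))


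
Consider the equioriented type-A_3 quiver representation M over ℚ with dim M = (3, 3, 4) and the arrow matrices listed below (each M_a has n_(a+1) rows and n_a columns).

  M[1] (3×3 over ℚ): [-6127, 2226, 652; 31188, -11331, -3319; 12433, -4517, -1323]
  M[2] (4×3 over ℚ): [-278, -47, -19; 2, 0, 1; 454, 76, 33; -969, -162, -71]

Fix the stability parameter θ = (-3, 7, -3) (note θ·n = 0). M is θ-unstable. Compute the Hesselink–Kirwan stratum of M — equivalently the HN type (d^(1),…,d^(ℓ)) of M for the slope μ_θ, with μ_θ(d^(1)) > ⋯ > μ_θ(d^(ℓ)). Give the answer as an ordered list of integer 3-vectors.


Via rank(M_{q-1}∘⋯∘M_p): M ≅ I[1,3]^3, I[3,3].
μ_θ-semistable layers: μ^(1)=2; μ^(2)=-3

((0, 3, 3); (3, 0, 1))


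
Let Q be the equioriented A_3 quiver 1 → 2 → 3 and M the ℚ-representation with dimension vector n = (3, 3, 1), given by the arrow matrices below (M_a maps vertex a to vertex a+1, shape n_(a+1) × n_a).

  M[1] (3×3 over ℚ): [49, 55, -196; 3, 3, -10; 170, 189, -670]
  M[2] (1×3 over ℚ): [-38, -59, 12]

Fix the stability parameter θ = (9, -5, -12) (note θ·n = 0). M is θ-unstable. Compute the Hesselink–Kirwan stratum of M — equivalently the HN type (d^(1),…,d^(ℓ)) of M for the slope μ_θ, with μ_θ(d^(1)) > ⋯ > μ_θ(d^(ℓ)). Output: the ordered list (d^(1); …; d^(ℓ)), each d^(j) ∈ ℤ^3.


Interval decomposition of M: I[1,2]^2, I[1,3].
HN type (ℓ=2): μ^(1)=2; μ^(2)=-8/3

((2, 2, 0); (1, 1, 1))


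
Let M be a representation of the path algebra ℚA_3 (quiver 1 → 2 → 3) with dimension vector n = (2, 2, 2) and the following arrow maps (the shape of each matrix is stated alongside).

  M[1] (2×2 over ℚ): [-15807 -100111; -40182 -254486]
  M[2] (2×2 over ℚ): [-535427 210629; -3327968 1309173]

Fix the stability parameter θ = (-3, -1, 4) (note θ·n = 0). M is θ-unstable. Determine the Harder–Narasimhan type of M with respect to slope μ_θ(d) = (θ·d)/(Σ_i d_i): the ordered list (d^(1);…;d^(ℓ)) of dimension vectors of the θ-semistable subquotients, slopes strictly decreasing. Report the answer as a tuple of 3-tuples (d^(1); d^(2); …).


Via rank(M_{q-1}∘⋯∘M_p): M ≅ I[1,1], I[1,3], I[2,3].
μ_θ-semistable layers: μ^(1)=4; μ^(2)=-1; μ^(3)=-3

((0, 0, 2); (0, 2, 0); (2, 0, 0))


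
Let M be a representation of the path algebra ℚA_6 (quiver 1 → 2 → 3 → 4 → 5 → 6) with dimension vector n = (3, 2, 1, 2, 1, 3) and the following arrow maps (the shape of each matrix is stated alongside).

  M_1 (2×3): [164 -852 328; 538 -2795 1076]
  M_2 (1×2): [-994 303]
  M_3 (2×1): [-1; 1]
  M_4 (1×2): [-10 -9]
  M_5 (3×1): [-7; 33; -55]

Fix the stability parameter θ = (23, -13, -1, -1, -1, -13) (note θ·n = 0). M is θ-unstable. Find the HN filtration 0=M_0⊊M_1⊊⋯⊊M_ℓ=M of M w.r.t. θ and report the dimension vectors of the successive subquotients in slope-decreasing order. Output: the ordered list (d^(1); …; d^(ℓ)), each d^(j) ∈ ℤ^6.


Via rank(M_{q-1}∘⋯∘M_p): M ≅ I[1,1], I[1,2], I[1,6], I[4,4], I[6,6]^2.
μ_θ-semistable layers: μ^(1)=23; μ^(2)=5; μ^(3)=-1; μ^(4)=-13

((1, 0, 0, 0, 0, 0); (1, 1, 0, 0, 0, 0); (1, 1, 1, 2, 1, 1); (0, 0, 0, 0, 0, 2))


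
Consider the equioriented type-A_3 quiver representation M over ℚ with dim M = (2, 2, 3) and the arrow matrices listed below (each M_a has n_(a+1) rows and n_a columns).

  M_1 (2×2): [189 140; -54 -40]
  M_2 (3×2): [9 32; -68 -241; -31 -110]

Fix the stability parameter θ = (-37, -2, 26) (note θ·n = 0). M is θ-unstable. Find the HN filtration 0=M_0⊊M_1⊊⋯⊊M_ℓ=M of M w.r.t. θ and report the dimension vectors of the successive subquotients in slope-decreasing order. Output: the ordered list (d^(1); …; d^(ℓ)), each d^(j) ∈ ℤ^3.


Via rank(M_{q-1}∘⋯∘M_p): M ≅ I[1,1], I[1,3], I[2,3], I[3,3].
μ_θ-semistable layers: μ^(1)=26; μ^(2)=-2; μ^(3)=-37

((0, 0, 3); (0, 2, 0); (2, 0, 0))


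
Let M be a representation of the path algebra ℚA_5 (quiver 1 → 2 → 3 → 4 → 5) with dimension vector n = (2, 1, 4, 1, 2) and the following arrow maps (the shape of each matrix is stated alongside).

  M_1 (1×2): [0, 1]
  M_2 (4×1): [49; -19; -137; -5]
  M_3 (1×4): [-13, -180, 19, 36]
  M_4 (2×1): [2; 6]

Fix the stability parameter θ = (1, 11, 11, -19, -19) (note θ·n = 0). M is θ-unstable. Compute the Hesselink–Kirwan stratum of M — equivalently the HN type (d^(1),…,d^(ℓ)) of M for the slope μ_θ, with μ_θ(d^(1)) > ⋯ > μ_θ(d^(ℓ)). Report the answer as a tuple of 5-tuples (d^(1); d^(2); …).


Barcode: M ≅ I[1,1], I[1,3], I[3,3]^2, I[3,5], I[5,5]. HN layers by μ_θ (4 steps, strictly decreasing):
  μ^(1)=11; μ^(2)=1; μ^(3)=-9; μ^(4)=-19

((0, 1, 3, 0, 0); (2, 0, 0, 0, 0); (0, 0, 1, 1, 1); (0, 0, 0, 0, 1))


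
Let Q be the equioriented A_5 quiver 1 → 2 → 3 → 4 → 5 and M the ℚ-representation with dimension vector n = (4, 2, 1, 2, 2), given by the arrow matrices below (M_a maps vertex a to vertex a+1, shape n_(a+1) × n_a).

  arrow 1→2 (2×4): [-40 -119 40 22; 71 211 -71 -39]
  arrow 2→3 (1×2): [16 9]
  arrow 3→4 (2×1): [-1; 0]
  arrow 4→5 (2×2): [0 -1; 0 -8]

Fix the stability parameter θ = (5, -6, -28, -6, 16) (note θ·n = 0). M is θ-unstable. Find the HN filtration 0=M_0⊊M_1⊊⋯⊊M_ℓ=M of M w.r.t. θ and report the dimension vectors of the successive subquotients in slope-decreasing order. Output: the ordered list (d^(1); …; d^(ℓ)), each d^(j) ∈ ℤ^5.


Via rank(M_{q-1}∘⋯∘M_p): M ≅ I[1,1]^2, I[1,2], I[1,4], I[4,5], I[5,5].
μ_θ-semistable layers: μ^(1)=16; μ^(2)=5; μ^(3)=-1/2; μ^(4)=-6; μ^(5)=-29/3

((0, 0, 0, 0, 2); (2, 0, 0, 0, 0); (1, 1, 0, 0, 0); (0, 0, 0, 2, 0); (1, 1, 1, 0, 0))


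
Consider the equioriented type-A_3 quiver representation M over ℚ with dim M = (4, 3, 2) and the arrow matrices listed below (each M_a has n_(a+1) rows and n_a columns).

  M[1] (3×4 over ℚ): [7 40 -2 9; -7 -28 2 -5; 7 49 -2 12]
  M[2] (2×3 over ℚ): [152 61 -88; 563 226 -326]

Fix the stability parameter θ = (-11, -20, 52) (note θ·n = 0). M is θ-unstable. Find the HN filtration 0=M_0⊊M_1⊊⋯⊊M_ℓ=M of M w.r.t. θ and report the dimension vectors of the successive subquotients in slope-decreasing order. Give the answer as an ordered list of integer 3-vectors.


Via rank(M_{q-1}∘⋯∘M_p): M ≅ I[1,1]^2, I[1,3]^2, I[2,2].
μ_θ-semistable layers: μ^(1)=52; μ^(2)=-11; μ^(3)=-31/2; μ^(4)=-20

((0, 0, 2); (2, 0, 0); (2, 2, 0); (0, 1, 0))


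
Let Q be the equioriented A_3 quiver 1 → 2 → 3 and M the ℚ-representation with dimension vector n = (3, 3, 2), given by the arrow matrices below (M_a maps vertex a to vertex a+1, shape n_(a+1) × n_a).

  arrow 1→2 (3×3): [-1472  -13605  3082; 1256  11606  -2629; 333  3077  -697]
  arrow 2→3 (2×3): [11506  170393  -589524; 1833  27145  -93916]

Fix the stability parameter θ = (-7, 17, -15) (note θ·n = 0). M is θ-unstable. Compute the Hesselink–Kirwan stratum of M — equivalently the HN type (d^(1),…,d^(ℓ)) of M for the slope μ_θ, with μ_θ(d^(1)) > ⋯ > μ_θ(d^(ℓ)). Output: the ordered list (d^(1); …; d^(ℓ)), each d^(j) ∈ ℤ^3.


Via rank(M_{q-1}∘⋯∘M_p): M ≅ I[1,2], I[1,3]^2.
μ_θ-semistable layers: μ^(1)=17; μ^(2)=1; μ^(3)=-7

((0, 1, 0); (0, 2, 2); (3, 0, 0))


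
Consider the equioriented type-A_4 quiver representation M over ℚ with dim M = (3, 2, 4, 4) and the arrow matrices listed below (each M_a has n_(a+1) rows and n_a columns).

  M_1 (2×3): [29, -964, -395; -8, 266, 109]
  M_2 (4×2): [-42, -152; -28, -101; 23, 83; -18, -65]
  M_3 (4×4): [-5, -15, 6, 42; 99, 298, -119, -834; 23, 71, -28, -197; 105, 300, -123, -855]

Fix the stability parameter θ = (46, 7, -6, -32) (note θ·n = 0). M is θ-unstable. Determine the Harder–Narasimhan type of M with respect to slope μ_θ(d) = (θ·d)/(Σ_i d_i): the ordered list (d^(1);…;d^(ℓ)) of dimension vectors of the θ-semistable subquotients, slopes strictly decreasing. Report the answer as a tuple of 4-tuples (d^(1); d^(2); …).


Interval decomposition of M: I[1,1], I[1,4]^2, I[3,3], I[3,4], I[4,4].
HN type (ℓ=5): μ^(1)=46; μ^(2)=15/4; μ^(3)=-6; μ^(4)=-19; μ^(5)=-32

((1, 0, 0, 0); (2, 2, 2, 2); (0, 0, 1, 0); (0, 0, 1, 1); (0, 0, 0, 1))


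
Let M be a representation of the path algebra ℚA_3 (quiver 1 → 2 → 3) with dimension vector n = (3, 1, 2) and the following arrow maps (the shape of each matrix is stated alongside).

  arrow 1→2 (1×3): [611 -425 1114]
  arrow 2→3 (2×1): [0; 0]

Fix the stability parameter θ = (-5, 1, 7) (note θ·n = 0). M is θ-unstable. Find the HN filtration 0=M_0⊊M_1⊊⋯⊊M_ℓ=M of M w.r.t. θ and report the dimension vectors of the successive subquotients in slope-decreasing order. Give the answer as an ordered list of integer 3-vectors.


Interval decomposition of M: I[1,1]^2, I[1,2], I[3,3]^2.
HN type (ℓ=3): μ^(1)=7; μ^(2)=1; μ^(3)=-5

((0, 0, 2); (0, 1, 0); (3, 0, 0))


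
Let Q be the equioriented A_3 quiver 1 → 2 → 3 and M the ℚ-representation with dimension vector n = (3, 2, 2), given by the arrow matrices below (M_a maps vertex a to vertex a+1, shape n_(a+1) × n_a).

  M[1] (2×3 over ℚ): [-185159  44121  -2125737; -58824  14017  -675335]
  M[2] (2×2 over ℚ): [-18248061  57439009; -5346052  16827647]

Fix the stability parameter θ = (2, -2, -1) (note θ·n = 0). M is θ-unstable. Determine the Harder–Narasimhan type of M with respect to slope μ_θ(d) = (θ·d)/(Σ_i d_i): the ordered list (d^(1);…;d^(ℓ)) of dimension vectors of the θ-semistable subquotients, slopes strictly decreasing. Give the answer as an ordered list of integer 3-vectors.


Interval decomposition of M: I[1,1], I[1,3]^2.
HN type (ℓ=2): μ^(1)=2; μ^(2)=-1/3

((1, 0, 0); (2, 2, 2))


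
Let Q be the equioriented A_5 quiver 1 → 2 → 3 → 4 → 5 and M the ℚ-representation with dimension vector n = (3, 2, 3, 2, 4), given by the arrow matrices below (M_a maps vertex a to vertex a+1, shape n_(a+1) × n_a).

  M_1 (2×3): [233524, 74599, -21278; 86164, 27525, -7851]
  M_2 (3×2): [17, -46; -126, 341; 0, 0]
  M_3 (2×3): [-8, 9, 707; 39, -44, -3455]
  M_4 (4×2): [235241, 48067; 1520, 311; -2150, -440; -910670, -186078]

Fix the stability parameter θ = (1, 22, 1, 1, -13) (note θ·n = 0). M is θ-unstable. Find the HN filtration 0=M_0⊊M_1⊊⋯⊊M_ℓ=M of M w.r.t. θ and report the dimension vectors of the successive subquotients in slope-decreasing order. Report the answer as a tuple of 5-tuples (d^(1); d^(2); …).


Via rank(M_{q-1}∘⋯∘M_p): M ≅ I[1,1], I[1,5]^2, I[3,3], I[5,5]^2.
μ_θ-semistable layers: μ^(1)=11/4; μ^(2)=1; μ^(3)=-13

((0, 2, 2, 2, 2); (3, 0, 1, 0, 0); (0, 0, 0, 0, 2))


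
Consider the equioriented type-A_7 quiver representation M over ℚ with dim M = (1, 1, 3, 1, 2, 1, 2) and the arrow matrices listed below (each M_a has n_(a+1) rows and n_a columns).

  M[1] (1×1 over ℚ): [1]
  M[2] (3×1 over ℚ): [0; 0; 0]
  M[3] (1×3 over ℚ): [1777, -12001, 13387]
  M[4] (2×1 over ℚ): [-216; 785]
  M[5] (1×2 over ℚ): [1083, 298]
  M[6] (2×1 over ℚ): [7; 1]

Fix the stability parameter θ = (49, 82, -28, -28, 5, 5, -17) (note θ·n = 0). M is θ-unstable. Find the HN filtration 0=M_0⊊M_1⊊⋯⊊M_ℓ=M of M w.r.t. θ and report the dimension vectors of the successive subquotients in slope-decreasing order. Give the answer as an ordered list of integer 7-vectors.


Via rank(M_{q-1}∘⋯∘M_p): M ≅ I[1,2], I[3,3]^2, I[3,7], I[5,5], I[7,7].
μ_θ-semistable layers: μ^(1)=82; μ^(2)=49; μ^(3)=5; μ^(4)=-7/3; μ^(5)=-17; μ^(6)=-28

((0, 1, 0, 0, 0, 0, 0); (1, 0, 0, 0, 0, 0, 0); (0, 0, 0, 0, 1, 0, 0); (0, 0, 0, 0, 1, 1, 1); (0, 0, 0, 0, 0, 0, 1); (0, 0, 3, 1, 0, 0, 0))


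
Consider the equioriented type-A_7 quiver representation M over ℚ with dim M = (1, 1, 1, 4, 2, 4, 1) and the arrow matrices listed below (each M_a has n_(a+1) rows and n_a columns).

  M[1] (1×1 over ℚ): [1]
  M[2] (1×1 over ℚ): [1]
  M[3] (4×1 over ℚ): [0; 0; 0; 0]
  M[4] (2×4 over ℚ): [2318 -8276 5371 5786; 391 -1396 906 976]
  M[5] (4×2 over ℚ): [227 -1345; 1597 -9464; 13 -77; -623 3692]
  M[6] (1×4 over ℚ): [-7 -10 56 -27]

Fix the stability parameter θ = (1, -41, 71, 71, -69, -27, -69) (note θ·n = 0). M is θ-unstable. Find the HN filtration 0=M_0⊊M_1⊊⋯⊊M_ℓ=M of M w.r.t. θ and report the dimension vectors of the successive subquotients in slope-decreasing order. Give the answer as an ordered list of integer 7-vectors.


Interval decomposition of M: I[1,3], I[4,4]^2, I[4,6], I[4,7], I[6,6]^2.
HN type (ℓ=5): μ^(1)=71; μ^(2)=-25/3; μ^(3)=-20; μ^(4)=-47/2; μ^(5)=-27

((0, 0, 1, 2, 0, 0, 0); (0, 0, 0, 1, 1, 1, 0); (1, 1, 0, 0, 0, 0, 0); (0, 0, 0, 1, 1, 1, 1); (0, 0, 0, 0, 0, 2, 0))


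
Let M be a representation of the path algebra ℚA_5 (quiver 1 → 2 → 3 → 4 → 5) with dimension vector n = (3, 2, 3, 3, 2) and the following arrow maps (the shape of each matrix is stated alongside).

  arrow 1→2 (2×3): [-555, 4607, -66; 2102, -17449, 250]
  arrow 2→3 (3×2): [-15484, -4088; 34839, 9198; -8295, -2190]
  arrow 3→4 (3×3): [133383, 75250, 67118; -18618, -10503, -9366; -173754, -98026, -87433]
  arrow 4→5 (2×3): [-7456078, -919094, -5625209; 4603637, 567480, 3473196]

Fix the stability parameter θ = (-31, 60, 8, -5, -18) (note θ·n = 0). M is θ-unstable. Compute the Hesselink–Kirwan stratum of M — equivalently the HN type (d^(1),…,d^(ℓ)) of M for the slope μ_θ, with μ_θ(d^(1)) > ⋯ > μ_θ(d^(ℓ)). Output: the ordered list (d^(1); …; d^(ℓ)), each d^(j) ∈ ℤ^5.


Barcode: M ≅ I[1,1], I[1,2], I[1,5], I[3,4], I[3,5]. HN layers by μ_θ (5 steps, strictly decreasing):
  μ^(1)=60; μ^(2)=45/4; μ^(3)=3/2; μ^(4)=-5; μ^(5)=-31

((0, 1, 0, 0, 0); (0, 1, 1, 1, 1); (0, 0, 1, 1, 0); (0, 0, 1, 1, 1); (3, 0, 0, 0, 0))


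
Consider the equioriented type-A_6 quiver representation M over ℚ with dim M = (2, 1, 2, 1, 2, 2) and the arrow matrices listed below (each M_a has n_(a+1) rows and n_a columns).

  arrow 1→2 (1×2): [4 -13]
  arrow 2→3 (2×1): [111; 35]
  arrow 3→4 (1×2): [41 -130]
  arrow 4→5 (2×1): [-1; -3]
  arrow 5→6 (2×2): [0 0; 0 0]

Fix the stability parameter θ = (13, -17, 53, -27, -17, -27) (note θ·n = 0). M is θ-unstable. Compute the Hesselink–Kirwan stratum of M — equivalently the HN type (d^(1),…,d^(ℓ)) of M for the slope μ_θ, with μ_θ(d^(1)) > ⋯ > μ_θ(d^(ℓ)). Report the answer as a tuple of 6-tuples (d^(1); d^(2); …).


Via rank(M_{q-1}∘⋯∘M_p): M ≅ I[1,1], I[1,5], I[3,3], I[5,5], I[6,6]^2.
μ_θ-semistable layers: μ^(1)=53; μ^(2)=13; μ^(3)=3; μ^(4)=-2; μ^(5)=-17; μ^(6)=-27

((0, 0, 1, 0, 0, 0); (1, 0, 0, 0, 0, 0); (0, 0, 1, 1, 1, 0); (1, 1, 0, 0, 0, 0); (0, 0, 0, 0, 1, 0); (0, 0, 0, 0, 0, 2))


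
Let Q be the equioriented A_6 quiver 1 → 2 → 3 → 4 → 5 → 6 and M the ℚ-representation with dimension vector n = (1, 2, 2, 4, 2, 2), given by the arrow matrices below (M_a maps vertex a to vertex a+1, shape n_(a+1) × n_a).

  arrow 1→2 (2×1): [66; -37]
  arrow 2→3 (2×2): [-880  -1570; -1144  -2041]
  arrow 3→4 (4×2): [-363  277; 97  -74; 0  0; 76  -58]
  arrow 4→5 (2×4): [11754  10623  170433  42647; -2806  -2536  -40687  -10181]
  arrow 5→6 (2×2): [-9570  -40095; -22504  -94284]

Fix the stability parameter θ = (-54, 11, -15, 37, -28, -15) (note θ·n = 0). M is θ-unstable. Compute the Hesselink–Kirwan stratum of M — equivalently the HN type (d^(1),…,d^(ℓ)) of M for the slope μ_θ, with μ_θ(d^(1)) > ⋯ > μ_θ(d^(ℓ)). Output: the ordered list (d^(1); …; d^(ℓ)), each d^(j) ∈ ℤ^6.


Via rank(M_{q-1}∘⋯∘M_p): M ≅ I[1,4], I[2,2], I[3,6], I[4,4], I[4,5], I[6,6].
μ_θ-semistable layers: μ^(1)=37; μ^(2)=11; μ^(3)=9/2; μ^(4)=-2; μ^(5)=-15; μ^(6)=-54

((0, 0, 0, 2, 0, 0); (0, 1, 0, 0, 0, 0); (0, 0, 0, 1, 1, 0); (0, 1, 1, 1, 1, 1); (0, 0, 1, 0, 0, 1); (1, 0, 0, 0, 0, 0))


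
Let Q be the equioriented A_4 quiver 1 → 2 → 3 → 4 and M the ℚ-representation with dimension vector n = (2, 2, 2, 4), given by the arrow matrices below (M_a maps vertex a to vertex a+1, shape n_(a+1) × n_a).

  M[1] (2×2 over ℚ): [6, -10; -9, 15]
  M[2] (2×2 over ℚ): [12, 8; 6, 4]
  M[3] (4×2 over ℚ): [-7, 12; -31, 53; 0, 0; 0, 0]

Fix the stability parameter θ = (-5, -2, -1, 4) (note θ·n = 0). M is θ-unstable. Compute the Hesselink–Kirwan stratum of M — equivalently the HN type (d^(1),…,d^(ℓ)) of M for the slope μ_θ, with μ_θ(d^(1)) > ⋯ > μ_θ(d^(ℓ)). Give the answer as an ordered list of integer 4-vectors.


Via rank(M_{q-1}∘⋯∘M_p): M ≅ I[1,1], I[1,2], I[2,4], I[3,4], I[4,4]^2.
μ_θ-semistable layers: μ^(1)=4; μ^(2)=-1; μ^(3)=-2; μ^(4)=-5

((0, 0, 0, 4); (0, 0, 2, 0); (0, 2, 0, 0); (2, 0, 0, 0))


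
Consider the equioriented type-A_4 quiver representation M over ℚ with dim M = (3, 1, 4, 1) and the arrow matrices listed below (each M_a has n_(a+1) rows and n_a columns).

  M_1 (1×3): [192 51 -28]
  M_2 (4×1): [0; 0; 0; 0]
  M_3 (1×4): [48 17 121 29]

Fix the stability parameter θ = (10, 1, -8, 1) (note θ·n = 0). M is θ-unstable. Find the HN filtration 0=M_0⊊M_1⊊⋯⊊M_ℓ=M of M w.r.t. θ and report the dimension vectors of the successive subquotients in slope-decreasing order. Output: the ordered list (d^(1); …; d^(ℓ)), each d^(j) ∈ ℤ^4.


Barcode: M ≅ I[1,1]^2, I[1,2], I[3,3]^3, I[3,4]. HN layers by μ_θ (4 steps, strictly decreasing):
  μ^(1)=10; μ^(2)=11/2; μ^(3)=1; μ^(4)=-8

((2, 0, 0, 0); (1, 1, 0, 0); (0, 0, 0, 1); (0, 0, 4, 0))


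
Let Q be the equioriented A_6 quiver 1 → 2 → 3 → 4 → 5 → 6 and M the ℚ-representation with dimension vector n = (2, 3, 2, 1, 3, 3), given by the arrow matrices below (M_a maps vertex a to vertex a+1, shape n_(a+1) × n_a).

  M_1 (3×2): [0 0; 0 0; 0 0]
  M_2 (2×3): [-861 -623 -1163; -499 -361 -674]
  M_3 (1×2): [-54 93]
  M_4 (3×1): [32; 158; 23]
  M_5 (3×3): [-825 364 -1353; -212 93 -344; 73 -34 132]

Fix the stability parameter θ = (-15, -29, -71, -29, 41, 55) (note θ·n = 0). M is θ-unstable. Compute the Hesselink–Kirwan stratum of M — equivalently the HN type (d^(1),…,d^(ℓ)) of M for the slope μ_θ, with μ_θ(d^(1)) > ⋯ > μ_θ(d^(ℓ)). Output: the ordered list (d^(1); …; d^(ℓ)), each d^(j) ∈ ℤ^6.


Barcode: M ≅ I[1,1]^2, I[2,2], I[2,3], I[2,6], I[5,6]^2. HN layers by μ_θ (5 steps, strictly decreasing):
  μ^(1)=55; μ^(2)=41; μ^(3)=-15; μ^(4)=-29; μ^(5)=-50

((0, 0, 0, 0, 0, 3); (0, 0, 0, 0, 3, 0); (2, 0, 0, 0, 0, 0); (0, 1, 0, 1, 0, 0); (0, 2, 2, 0, 0, 0))


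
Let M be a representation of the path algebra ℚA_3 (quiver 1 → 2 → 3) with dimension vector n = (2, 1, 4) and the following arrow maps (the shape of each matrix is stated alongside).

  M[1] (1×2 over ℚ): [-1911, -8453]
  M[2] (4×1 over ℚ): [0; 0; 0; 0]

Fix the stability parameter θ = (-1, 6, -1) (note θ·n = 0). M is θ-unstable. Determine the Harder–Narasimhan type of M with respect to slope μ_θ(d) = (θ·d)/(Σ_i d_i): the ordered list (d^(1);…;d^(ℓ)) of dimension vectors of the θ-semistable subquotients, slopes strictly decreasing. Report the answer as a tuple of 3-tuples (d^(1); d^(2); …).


Barcode: M ≅ I[1,1], I[1,2], I[3,3]^4. HN layers by μ_θ (2 steps, strictly decreasing):
  μ^(1)=6; μ^(2)=-1

((0, 1, 0); (2, 0, 4))


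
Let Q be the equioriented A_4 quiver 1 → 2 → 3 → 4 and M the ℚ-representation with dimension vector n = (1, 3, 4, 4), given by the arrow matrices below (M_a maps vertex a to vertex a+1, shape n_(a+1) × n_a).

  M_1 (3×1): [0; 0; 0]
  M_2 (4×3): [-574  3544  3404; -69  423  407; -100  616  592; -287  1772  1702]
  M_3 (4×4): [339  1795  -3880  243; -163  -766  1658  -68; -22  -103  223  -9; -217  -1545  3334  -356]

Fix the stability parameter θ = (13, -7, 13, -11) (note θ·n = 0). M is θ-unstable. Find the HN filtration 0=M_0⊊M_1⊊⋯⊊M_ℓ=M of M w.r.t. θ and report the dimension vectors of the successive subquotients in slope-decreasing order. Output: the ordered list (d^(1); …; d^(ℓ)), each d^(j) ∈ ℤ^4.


Via rank(M_{q-1}∘⋯∘M_p): M ≅ I[1,1], I[2,2], I[2,4]^2, I[3,4]^2.
μ_θ-semistable layers: μ^(1)=13; μ^(2)=1; μ^(3)=-7

((1, 0, 0, 0); (0, 0, 4, 4); (0, 3, 0, 0))


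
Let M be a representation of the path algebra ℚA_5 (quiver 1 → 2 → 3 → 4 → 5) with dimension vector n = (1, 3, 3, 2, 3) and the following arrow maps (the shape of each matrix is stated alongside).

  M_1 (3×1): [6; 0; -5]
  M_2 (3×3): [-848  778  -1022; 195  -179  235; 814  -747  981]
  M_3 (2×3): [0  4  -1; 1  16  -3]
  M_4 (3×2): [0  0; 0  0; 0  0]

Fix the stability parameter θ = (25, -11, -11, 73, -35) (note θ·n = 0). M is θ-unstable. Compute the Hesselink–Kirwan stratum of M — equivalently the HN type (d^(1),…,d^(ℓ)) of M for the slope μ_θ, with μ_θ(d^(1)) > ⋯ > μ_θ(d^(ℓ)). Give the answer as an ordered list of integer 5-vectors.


Interval decomposition of M: I[1,4], I[2,2], I[2,3], I[3,4], I[5,5]^3.
HN type (ℓ=4): μ^(1)=73; μ^(2)=1; μ^(3)=-11; μ^(4)=-35

((0, 0, 0, 2, 0); (1, 1, 1, 0, 0); (0, 2, 2, 0, 0); (0, 0, 0, 0, 3))
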